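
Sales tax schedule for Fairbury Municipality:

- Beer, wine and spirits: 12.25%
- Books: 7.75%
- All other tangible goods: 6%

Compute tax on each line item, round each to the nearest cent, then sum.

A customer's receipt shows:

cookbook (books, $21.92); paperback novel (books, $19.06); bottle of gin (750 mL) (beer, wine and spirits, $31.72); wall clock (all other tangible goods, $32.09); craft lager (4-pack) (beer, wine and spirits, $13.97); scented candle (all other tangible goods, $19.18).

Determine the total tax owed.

Cookbook $21.92: books → 7.75% → $1.70
Paperback novel $19.06: books → 7.75% → $1.48
Bottle of gin (750 mL) $31.72: beer, wine and spirits → 12.25% → $3.89
Wall clock $32.09: all other tangible goods → 6% → $1.93
Craft lager (4-pack) $13.97: beer, wine and spirits → 12.25% → $1.71
Scented candle $19.18: all other tangible goods → 6% → $1.15
Total tax = $1.70 + $1.48 + $3.89 + $1.93 + $1.71 + $1.15 = $11.86

$11.86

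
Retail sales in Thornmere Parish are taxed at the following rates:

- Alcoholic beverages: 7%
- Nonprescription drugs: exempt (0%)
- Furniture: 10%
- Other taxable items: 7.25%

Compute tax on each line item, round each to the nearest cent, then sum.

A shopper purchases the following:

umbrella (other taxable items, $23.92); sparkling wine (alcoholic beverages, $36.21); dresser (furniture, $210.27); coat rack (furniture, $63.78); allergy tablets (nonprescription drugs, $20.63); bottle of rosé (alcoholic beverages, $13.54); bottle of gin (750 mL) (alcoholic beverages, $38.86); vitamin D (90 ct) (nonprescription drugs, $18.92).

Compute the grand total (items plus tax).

$461.47

Umbrella $23.92: other taxable items → 7.25% → $1.73
Sparkling wine $36.21: alcoholic beverages → 7% → $2.53
Dresser $210.27: furniture → 10% → $21.03
Coat rack $63.78: furniture → 10% → $6.38
Allergy tablets $20.63: nonprescription drugs → 0% → $0.00
Bottle of rosé $13.54: alcoholic beverages → 7% → $0.95
Bottle of gin (750 mL) $38.86: alcoholic beverages → 7% → $2.72
Vitamin D (90 ct) $18.92: nonprescription drugs → 0% → $0.00
Subtotal = $426.13; tax = $35.34; total due = $461.47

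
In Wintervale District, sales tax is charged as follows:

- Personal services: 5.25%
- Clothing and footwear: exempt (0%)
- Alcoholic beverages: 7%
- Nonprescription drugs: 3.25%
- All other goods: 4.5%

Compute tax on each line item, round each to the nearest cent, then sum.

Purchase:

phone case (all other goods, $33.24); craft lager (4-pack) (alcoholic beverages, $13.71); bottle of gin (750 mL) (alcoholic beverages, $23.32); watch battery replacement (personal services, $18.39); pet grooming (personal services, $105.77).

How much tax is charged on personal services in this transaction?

$6.52

Watch battery replacement $18.39: personal services → 5.25% → $0.97
Pet grooming $105.77: personal services → 5.25% → $5.55
Tax on personal services = $0.97 + $5.55 = $6.52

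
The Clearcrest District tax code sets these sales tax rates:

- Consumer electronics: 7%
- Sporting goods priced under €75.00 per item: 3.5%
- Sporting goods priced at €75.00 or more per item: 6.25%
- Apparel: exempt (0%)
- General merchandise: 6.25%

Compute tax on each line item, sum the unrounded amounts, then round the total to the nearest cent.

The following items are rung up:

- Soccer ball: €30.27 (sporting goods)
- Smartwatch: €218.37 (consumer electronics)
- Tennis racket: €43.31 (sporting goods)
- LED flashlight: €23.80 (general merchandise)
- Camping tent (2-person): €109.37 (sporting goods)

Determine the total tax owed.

€26.18

Soccer ball €30.27: sporting goods, under €75.00 → 3.5% → €1.05945
Smartwatch €218.37: consumer electronics → 7% → €15.2859
Tennis racket €43.31: sporting goods, under €75.00 → 3.5% → €1.51585
LED flashlight €23.80: general merchandise → 6.25% → €1.4875
Camping tent (2-person) €109.37: sporting goods, €75.00 or more → 6.25% → €6.835625
Unrounded tax sum = €26.184325 → €26.18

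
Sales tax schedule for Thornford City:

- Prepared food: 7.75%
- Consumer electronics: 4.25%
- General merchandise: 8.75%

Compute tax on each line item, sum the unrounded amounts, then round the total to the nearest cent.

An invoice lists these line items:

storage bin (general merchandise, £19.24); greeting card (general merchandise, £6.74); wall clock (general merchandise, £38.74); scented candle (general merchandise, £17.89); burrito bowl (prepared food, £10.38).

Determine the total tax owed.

Storage bin £19.24: general merchandise → 8.75% → £1.6835
Greeting card £6.74: general merchandise → 8.75% → £0.58975
Wall clock £38.74: general merchandise → 8.75% → £3.38975
Scented candle £17.89: general merchandise → 8.75% → £1.565375
Burrito bowl £10.38: prepared food → 7.75% → £0.80445
Unrounded tax sum = £8.032825 → £8.03

£8.03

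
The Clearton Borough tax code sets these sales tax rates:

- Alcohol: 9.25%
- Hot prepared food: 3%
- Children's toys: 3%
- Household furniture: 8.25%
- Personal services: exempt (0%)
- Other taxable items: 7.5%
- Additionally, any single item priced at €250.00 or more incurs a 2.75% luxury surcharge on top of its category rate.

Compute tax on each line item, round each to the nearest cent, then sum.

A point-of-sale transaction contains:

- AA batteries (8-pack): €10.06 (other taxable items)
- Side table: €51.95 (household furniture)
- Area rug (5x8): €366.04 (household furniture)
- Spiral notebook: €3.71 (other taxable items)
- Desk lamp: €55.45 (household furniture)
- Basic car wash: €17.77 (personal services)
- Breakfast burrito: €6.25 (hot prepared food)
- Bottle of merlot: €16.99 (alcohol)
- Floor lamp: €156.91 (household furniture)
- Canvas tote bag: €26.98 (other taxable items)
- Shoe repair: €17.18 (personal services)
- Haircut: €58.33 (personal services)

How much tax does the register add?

€66.88

AA batteries (8-pack) €10.06: other taxable items → 7.5% → €0.75
Side table €51.95: household furniture → 8.25% → €4.29
Area rug (5x8) €366.04: household furniture → 8.25% + 2.75% surcharge = 11% → €40.26
Spiral notebook €3.71: other taxable items → 7.5% → €0.28
Desk lamp €55.45: household furniture → 8.25% → €4.57
Basic car wash €17.77: personal services → 0% → €0.00
Breakfast burrito €6.25: hot prepared food → 3% → €0.19
Bottle of merlot €16.99: alcohol → 9.25% → €1.57
Floor lamp €156.91: household furniture → 8.25% → €12.95
Canvas tote bag €26.98: other taxable items → 7.5% → €2.02
Shoe repair €17.18: personal services → 0% → €0.00
Haircut €58.33: personal services → 0% → €0.00
Total tax = €0.75 + €4.29 + €40.26 + €0.28 + €4.57 + €0.19 + €1.57 + €12.95 + €2.02 = €66.88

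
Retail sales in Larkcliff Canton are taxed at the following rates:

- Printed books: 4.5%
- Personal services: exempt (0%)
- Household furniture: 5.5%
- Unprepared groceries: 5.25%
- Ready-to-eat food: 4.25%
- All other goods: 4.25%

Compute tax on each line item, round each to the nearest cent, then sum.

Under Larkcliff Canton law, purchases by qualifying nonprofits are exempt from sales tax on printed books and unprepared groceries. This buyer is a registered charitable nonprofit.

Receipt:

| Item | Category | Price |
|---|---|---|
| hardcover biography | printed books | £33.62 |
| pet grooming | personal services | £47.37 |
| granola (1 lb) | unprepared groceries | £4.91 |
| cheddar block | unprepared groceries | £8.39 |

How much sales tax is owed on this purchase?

Hardcover biography £33.62: printed books, buyer-exempt → 0% → £0.00
Pet grooming £47.37: personal services → 0% → £0.00
Granola (1 lb) £4.91: unprepared groceries, buyer-exempt → 0% → £0.00
Cheddar block £8.39: unprepared groceries, buyer-exempt → 0% → £0.00
Total tax = £0.00

£0.00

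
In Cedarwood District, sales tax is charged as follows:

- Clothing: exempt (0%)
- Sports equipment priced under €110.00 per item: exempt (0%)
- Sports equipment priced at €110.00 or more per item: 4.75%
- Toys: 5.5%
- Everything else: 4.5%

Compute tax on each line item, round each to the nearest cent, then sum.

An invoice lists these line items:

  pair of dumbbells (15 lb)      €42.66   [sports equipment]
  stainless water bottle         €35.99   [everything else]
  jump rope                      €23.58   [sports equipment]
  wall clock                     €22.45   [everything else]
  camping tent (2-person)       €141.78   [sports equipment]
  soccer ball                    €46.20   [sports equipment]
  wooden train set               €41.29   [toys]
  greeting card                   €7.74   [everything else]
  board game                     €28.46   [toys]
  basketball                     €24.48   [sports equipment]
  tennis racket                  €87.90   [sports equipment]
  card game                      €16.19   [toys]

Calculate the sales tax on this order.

Pair of dumbbells (15 lb) €42.66: sports equipment, under €110.00 → 0% → €0.00
Stainless water bottle €35.99: everything else → 4.5% → €1.62
Jump rope €23.58: sports equipment, under €110.00 → 0% → €0.00
Wall clock €22.45: everything else → 4.5% → €1.01
Camping tent (2-person) €141.78: sports equipment, €110.00 or more → 4.75% → €6.73
Soccer ball €46.20: sports equipment, under €110.00 → 0% → €0.00
Wooden train set €41.29: toys → 5.5% → €2.27
Greeting card €7.74: everything else → 4.5% → €0.35
Board game €28.46: toys → 5.5% → €1.57
Basketball €24.48: sports equipment, under €110.00 → 0% → €0.00
Tennis racket €87.90: sports equipment, under €110.00 → 0% → €0.00
Card game €16.19: toys → 5.5% → €0.89
Total tax = €1.62 + €1.01 + €6.73 + €2.27 + €0.35 + €1.57 + €0.89 = €14.44

€14.44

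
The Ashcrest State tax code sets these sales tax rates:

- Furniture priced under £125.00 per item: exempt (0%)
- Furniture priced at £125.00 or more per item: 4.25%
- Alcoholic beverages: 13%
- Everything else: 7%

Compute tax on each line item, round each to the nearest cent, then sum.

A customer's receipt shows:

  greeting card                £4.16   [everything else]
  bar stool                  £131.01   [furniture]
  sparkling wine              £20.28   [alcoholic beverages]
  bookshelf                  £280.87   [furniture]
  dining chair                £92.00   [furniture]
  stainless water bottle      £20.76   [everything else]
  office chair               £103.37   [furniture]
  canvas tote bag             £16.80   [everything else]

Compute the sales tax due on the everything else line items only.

£2.92

Greeting card £4.16: everything else → 7% → £0.29
Stainless water bottle £20.76: everything else → 7% → £1.45
Canvas tote bag £16.80: everything else → 7% → £1.18
Tax on everything else = £0.29 + £1.45 + £1.18 = £2.92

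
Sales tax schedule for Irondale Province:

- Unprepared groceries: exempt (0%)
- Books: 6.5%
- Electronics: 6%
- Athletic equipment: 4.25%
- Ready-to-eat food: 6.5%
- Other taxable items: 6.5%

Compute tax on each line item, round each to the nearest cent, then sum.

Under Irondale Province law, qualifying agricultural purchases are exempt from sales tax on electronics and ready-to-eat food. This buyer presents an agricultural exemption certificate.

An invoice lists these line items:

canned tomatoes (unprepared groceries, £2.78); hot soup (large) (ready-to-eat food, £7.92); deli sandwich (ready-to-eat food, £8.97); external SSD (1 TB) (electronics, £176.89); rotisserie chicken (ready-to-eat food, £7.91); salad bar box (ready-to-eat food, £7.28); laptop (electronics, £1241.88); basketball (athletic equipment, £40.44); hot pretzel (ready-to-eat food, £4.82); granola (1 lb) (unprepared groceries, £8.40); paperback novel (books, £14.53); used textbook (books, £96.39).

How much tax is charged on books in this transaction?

£7.21

Paperback novel £14.53: books → 6.5% → £0.94
Used textbook £96.39: books → 6.5% → £6.27
Tax on books = £0.94 + £6.27 = £7.21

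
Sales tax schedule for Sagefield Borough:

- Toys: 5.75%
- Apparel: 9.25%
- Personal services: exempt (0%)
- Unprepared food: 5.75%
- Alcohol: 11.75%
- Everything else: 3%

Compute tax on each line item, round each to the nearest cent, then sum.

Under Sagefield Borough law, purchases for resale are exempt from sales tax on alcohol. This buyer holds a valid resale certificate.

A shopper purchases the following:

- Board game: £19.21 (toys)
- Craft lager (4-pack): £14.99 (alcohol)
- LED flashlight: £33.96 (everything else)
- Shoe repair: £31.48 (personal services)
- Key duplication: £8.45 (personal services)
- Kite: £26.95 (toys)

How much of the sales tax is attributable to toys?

£2.65

Board game £19.21: toys → 5.75% → £1.10
Kite £26.95: toys → 5.75% → £1.55
Tax on toys = £1.10 + £1.55 = £2.65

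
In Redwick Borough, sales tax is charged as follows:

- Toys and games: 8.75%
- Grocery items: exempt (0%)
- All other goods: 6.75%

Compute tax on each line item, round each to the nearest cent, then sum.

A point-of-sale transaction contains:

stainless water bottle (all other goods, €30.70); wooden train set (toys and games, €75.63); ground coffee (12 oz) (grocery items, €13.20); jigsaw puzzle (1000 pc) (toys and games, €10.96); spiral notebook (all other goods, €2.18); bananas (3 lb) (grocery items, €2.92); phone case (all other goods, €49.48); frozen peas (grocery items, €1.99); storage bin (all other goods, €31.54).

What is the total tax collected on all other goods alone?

€7.69

Stainless water bottle €30.70: all other goods → 6.75% → €2.07
Spiral notebook €2.18: all other goods → 6.75% → €0.15
Phone case €49.48: all other goods → 6.75% → €3.34
Storage bin €31.54: all other goods → 6.75% → €2.13
Tax on all other goods = €2.07 + €0.15 + €3.34 + €2.13 = €7.69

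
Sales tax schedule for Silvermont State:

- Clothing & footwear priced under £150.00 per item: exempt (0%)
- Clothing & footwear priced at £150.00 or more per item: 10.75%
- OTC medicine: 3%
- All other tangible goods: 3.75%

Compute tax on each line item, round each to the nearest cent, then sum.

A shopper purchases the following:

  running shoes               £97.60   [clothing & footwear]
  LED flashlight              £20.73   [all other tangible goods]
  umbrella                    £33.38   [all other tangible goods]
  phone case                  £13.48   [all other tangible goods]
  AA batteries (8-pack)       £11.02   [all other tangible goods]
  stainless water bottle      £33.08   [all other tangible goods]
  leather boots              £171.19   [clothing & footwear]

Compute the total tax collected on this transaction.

Running shoes £97.60: clothing & footwear, under £150.00 → 0% → £0.00
LED flashlight £20.73: all other tangible goods → 3.75% → £0.78
Umbrella £33.38: all other tangible goods → 3.75% → £1.25
Phone case £13.48: all other tangible goods → 3.75% → £0.51
AA batteries (8-pack) £11.02: all other tangible goods → 3.75% → £0.41
Stainless water bottle £33.08: all other tangible goods → 3.75% → £1.24
Leather boots £171.19: clothing & footwear, £150.00 or more → 10.75% → £18.40
Total tax = £0.78 + £1.25 + £0.51 + £0.41 + £1.24 + £18.40 = £22.59

£22.59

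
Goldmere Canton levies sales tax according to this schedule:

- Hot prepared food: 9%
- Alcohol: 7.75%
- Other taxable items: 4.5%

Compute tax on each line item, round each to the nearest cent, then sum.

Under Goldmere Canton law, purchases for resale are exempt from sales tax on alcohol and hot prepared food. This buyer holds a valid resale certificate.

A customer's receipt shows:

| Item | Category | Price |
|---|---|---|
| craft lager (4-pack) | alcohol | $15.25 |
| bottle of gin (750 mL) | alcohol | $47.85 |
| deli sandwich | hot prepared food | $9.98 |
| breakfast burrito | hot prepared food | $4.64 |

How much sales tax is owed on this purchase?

$0.00

Craft lager (4-pack) $15.25: alcohol, buyer-exempt → 0% → $0.00
Bottle of gin (750 mL) $47.85: alcohol, buyer-exempt → 0% → $0.00
Deli sandwich $9.98: hot prepared food, buyer-exempt → 0% → $0.00
Breakfast burrito $4.64: hot prepared food, buyer-exempt → 0% → $0.00
Total tax = $0.00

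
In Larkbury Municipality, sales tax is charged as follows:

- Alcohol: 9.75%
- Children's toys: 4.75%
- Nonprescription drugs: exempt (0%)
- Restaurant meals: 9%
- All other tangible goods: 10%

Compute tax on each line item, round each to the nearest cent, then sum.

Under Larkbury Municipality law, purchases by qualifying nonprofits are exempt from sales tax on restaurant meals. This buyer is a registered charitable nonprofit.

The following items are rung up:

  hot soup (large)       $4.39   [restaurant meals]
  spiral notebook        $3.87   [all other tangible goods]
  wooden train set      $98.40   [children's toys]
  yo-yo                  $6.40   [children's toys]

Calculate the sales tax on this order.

$5.36

Hot soup (large) $4.39: restaurant meals, buyer-exempt → 0% → $0.00
Spiral notebook $3.87: all other tangible goods → 10% → $0.39
Wooden train set $98.40: children's toys → 4.75% → $4.67
Yo-yo $6.40: children's toys → 4.75% → $0.30
Total tax = $0.39 + $4.67 + $0.30 = $5.36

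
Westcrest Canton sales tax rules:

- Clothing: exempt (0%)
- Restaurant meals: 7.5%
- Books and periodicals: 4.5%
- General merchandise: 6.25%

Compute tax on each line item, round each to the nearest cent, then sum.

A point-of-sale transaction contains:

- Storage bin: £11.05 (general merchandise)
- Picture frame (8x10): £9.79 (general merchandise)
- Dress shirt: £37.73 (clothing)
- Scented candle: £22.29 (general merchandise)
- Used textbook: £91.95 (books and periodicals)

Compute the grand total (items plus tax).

£179.64

Storage bin £11.05: general merchandise → 6.25% → £0.69
Picture frame (8x10) £9.79: general merchandise → 6.25% → £0.61
Dress shirt £37.73: clothing → 0% → £0.00
Scented candle £22.29: general merchandise → 6.25% → £1.39
Used textbook £91.95: books and periodicals → 4.5% → £4.14
Subtotal = £172.81; tax = £6.83; total due = £179.64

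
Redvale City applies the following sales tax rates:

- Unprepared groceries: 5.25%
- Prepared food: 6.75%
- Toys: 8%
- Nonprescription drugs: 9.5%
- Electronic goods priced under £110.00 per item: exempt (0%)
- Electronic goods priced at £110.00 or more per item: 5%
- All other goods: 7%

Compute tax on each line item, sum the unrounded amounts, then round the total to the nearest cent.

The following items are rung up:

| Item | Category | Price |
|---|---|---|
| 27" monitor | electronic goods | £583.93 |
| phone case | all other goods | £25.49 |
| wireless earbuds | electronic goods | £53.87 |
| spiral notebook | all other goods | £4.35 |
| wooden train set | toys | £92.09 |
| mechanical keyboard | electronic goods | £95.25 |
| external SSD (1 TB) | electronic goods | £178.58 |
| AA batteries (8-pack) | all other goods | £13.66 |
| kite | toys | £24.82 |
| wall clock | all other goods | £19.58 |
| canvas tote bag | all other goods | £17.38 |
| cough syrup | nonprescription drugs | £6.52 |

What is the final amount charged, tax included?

27" monitor £583.93: electronic goods, £110.00 or more → 5% → £29.1965
Phone case £25.49: all other goods → 7% → £1.7843
Wireless earbuds £53.87: electronic goods, under £110.00 → 0% → £0.00
Spiral notebook £4.35: all other goods → 7% → £0.3045
Wooden train set £92.09: toys → 8% → £7.3672
Mechanical keyboard £95.25: electronic goods, under £110.00 → 0% → £0.00
External SSD (1 TB) £178.58: electronic goods, £110.00 or more → 5% → £8.929
AA batteries (8-pack) £13.66: all other goods → 7% → £0.9562
Kite £24.82: toys → 8% → £1.9856
Wall clock £19.58: all other goods → 7% → £1.3706
Canvas tote bag £17.38: all other goods → 7% → £1.2166
Cough syrup £6.52: nonprescription drugs → 9.5% → £0.6194
Subtotal = £1115.52; unrounded tax = £53.7299 → £53.73; total due = £1169.25

£1169.25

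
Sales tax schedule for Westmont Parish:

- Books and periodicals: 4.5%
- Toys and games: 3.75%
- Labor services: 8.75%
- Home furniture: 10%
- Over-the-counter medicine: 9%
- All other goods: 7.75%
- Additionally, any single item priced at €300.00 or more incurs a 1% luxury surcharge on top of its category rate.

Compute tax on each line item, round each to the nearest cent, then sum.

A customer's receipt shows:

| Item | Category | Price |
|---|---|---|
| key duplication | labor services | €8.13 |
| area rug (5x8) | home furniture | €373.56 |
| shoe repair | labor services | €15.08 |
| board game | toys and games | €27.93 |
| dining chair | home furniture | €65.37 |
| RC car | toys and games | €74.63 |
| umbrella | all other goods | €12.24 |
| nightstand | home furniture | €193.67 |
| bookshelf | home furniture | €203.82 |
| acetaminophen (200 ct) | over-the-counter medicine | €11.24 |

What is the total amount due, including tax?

Key duplication €8.13: labor services → 8.75% → €0.71
Area rug (5x8) €373.56: home furniture → 10% + 1% surcharge = 11% → €41.09
Shoe repair €15.08: labor services → 8.75% → €1.32
Board game €27.93: toys and games → 3.75% → €1.05
Dining chair €65.37: home furniture → 10% → €6.54
RC car €74.63: toys and games → 3.75% → €2.80
Umbrella €12.24: all other goods → 7.75% → €0.95
Nightstand €193.67: home furniture → 10% → €19.37
Bookshelf €203.82: home furniture → 10% → €20.38
Acetaminophen (200 ct) €11.24: over-the-counter medicine → 9% → €1.01
Subtotal = €985.67; tax = €95.22; total due = €1080.89

€1080.89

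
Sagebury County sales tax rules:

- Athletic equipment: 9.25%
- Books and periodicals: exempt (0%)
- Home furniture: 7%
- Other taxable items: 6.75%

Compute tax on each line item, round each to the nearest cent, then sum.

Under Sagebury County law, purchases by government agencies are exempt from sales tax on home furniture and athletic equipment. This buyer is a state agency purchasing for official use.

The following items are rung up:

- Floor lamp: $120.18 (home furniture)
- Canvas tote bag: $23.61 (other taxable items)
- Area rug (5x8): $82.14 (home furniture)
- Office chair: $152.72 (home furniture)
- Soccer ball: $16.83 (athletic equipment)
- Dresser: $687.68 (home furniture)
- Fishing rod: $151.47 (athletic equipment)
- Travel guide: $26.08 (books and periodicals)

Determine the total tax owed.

Floor lamp $120.18: home furniture, buyer-exempt → 0% → $0.00
Canvas tote bag $23.61: other taxable items → 6.75% → $1.59
Area rug (5x8) $82.14: home furniture, buyer-exempt → 0% → $0.00
Office chair $152.72: home furniture, buyer-exempt → 0% → $0.00
Soccer ball $16.83: athletic equipment, buyer-exempt → 0% → $0.00
Dresser $687.68: home furniture, buyer-exempt → 0% → $0.00
Fishing rod $151.47: athletic equipment, buyer-exempt → 0% → $0.00
Travel guide $26.08: books and periodicals → 0% → $0.00
Total tax = $1.59

$1.59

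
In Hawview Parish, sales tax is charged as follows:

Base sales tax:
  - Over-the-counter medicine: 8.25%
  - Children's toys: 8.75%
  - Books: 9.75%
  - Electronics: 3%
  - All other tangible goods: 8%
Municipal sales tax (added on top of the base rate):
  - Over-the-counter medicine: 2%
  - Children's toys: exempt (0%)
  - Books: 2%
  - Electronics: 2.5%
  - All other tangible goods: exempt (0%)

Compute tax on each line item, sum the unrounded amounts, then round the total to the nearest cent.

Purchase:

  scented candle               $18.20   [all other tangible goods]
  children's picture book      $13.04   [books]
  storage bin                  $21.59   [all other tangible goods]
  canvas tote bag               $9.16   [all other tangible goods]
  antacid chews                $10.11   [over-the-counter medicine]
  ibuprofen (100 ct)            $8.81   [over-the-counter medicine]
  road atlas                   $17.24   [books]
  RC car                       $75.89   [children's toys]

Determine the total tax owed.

Scented candle $18.20: all other tangible goods → 8% + 0% municipal = 8% → $1.456
Children's picture book $13.04: books → 9.75% + 2% municipal = 11.75% → $1.5322
Storage bin $21.59: all other tangible goods → 8% + 0% municipal = 8% → $1.7272
Canvas tote bag $9.16: all other tangible goods → 8% + 0% municipal = 8% → $0.7328
Antacid chews $10.11: over-the-counter medicine → 8.25% + 2% municipal = 10.25% → $1.036275
Ibuprofen (100 ct) $8.81: over-the-counter medicine → 8.25% + 2% municipal = 10.25% → $0.903025
Road atlas $17.24: books → 9.75% + 2% municipal = 11.75% → $2.0257
RC car $75.89: children's toys → 8.75% + 0% municipal = 8.75% → $6.640375
Unrounded tax sum = $16.053575 → $16.05

$16.05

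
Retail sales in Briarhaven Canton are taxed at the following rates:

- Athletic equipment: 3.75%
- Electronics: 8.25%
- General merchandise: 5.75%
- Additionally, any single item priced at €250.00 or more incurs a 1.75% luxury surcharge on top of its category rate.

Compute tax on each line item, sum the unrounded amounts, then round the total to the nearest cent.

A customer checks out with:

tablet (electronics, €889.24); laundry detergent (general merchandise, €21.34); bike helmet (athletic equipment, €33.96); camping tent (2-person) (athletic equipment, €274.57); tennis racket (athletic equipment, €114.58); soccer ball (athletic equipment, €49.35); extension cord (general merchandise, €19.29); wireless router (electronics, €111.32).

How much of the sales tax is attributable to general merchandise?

€2.34

Laundry detergent €21.34: general merchandise → 5.75% → €1.22705
Extension cord €19.29: general merchandise → 5.75% → €1.109175
Tax on general merchandise: unrounded sum = €2.336225 → €2.34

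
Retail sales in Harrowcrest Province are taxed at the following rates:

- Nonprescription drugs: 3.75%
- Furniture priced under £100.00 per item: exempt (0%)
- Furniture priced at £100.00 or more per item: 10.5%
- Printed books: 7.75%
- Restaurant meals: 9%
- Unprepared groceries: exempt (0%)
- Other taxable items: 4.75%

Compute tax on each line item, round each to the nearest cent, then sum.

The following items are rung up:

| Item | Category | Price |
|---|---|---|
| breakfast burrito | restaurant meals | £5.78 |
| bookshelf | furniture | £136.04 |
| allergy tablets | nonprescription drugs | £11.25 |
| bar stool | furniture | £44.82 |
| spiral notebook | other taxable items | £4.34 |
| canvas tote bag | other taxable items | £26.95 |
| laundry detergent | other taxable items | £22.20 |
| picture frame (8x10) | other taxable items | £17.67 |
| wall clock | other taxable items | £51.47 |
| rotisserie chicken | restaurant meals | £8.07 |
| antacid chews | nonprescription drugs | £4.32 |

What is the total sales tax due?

£21.93

Breakfast burrito £5.78: restaurant meals → 9% → £0.52
Bookshelf £136.04: furniture, £100.00 or more → 10.5% → £14.28
Allergy tablets £11.25: nonprescription drugs → 3.75% → £0.42
Bar stool £44.82: furniture, under £100.00 → 0% → £0.00
Spiral notebook £4.34: other taxable items → 4.75% → £0.21
Canvas tote bag £26.95: other taxable items → 4.75% → £1.28
Laundry detergent £22.20: other taxable items → 4.75% → £1.05
Picture frame (8x10) £17.67: other taxable items → 4.75% → £0.84
Wall clock £51.47: other taxable items → 4.75% → £2.44
Rotisserie chicken £8.07: restaurant meals → 9% → £0.73
Antacid chews £4.32: nonprescription drugs → 3.75% → £0.16
Total tax = £0.52 + £14.28 + £0.42 + £0.21 + £1.28 + £1.05 + £0.84 + £2.44 + £0.73 + £0.16 = £21.93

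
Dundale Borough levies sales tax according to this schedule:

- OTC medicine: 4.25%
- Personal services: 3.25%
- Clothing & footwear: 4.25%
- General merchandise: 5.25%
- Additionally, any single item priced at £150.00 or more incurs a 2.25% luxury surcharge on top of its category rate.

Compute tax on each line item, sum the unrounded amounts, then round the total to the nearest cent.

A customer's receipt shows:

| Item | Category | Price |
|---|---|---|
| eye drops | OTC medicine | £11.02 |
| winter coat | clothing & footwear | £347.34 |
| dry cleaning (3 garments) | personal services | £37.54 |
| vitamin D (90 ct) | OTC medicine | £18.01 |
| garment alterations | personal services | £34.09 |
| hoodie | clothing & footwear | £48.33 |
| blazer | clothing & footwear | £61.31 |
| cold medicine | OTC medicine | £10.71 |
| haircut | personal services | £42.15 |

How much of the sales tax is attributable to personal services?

£3.70

Dry cleaning (3 garments) £37.54: personal services → 3.25% → £1.22005
Garment alterations £34.09: personal services → 3.25% → £1.107925
Haircut £42.15: personal services → 3.25% → £1.369875
Tax on personal services: unrounded sum = £3.69785 → £3.70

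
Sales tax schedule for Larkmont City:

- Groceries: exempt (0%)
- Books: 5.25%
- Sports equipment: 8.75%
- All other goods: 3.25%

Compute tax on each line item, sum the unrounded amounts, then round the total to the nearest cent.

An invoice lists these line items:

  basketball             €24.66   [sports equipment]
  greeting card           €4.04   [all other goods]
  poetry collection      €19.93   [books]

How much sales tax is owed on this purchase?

€3.34

Basketball €24.66: sports equipment → 8.75% → €2.15775
Greeting card €4.04: all other goods → 3.25% → €0.1313
Poetry collection €19.93: books → 5.25% → €1.046325
Unrounded tax sum = €3.335375 → €3.34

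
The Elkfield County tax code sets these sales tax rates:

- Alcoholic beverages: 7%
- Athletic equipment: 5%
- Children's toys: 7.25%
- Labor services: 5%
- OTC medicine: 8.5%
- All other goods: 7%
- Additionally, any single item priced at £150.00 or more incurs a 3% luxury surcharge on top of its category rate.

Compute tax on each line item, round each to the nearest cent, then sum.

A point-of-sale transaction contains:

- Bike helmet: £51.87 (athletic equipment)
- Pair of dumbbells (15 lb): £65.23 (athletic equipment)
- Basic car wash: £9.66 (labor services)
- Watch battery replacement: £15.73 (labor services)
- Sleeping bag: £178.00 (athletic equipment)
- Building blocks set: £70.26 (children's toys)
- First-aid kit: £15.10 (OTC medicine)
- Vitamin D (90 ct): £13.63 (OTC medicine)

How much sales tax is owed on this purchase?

Bike helmet £51.87: athletic equipment → 5% → £2.59
Pair of dumbbells (15 lb) £65.23: athletic equipment → 5% → £3.26
Basic car wash £9.66: labor services → 5% → £0.48
Watch battery replacement £15.73: labor services → 5% → £0.79
Sleeping bag £178.00: athletic equipment → 5% + 3% surcharge = 8% → £14.24
Building blocks set £70.26: children's toys → 7.25% → £5.09
First-aid kit £15.10: OTC medicine → 8.5% → £1.28
Vitamin D (90 ct) £13.63: OTC medicine → 8.5% → £1.16
Total tax = £2.59 + £3.26 + £0.48 + £0.79 + £14.24 + £5.09 + £1.28 + £1.16 = £28.89

£28.89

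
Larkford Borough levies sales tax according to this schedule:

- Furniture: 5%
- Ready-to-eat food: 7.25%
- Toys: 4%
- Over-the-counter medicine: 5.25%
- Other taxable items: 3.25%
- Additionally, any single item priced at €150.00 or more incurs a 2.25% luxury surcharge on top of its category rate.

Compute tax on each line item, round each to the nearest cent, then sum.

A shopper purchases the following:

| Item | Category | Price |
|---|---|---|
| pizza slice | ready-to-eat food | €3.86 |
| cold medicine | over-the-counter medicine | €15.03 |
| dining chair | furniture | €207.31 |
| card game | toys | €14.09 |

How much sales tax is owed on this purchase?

€16.66

Pizza slice €3.86: ready-to-eat food → 7.25% → €0.28
Cold medicine €15.03: over-the-counter medicine → 5.25% → €0.79
Dining chair €207.31: furniture → 5% + 2.25% surcharge = 7.25% → €15.03
Card game €14.09: toys → 4% → €0.56
Total tax = €0.28 + €0.79 + €15.03 + €0.56 = €16.66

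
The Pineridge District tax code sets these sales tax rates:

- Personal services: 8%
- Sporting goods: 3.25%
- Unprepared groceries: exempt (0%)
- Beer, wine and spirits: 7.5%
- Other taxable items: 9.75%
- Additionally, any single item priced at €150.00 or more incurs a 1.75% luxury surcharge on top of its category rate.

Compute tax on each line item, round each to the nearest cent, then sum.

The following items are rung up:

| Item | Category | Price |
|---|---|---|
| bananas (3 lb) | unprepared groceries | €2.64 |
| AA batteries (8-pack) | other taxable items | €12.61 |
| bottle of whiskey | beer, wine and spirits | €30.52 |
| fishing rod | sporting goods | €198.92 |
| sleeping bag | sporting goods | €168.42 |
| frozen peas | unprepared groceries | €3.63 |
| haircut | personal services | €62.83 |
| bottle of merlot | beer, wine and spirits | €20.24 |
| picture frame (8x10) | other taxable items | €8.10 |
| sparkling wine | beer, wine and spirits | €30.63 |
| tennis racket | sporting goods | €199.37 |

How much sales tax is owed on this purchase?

Bananas (3 lb) €2.64: unprepared groceries → 0% → €0.00
AA batteries (8-pack) €12.61: other taxable items → 9.75% → €1.23
Bottle of whiskey €30.52: beer, wine and spirits → 7.5% → €2.29
Fishing rod €198.92: sporting goods → 3.25% + 1.75% surcharge = 5% → €9.95
Sleeping bag €168.42: sporting goods → 3.25% + 1.75% surcharge = 5% → €8.42
Frozen peas €3.63: unprepared groceries → 0% → €0.00
Haircut €62.83: personal services → 8% → €5.03
Bottle of merlot €20.24: beer, wine and spirits → 7.5% → €1.52
Picture frame (8x10) €8.10: other taxable items → 9.75% → €0.79
Sparkling wine €30.63: beer, wine and spirits → 7.5% → €2.30
Tennis racket €199.37: sporting goods → 3.25% + 1.75% surcharge = 5% → €9.97
Total tax = €1.23 + €2.29 + €9.95 + €8.42 + €5.03 + €1.52 + €0.79 + €2.30 + €9.97 = €41.50

€41.50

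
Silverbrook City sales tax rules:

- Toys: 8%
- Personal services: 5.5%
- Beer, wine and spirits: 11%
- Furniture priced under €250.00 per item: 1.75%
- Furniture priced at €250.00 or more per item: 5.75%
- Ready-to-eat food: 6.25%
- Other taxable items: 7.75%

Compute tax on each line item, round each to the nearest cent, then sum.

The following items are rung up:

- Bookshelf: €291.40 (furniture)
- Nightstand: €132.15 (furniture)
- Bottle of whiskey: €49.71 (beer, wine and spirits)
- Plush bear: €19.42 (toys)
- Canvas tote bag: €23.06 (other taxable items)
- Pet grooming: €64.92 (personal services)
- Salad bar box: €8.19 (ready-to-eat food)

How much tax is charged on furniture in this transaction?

Bookshelf €291.40: furniture, €250.00 or more → 5.75% → €16.76
Nightstand €132.15: furniture, under €250.00 → 1.75% → €2.31
Tax on furniture = €16.76 + €2.31 = €19.07

€19.07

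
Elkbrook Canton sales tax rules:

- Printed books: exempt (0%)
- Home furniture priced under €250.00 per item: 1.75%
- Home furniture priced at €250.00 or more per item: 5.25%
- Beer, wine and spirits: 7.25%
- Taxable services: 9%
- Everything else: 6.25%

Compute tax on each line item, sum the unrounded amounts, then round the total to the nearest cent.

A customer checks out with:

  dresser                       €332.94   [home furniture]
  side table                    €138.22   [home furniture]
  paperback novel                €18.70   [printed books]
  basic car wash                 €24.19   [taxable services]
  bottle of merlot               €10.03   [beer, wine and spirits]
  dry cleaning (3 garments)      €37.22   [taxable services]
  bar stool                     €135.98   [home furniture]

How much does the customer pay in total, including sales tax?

Dresser €332.94: home furniture, €250.00 or more → 5.25% → €17.47935
Side table €138.22: home furniture, under €250.00 → 1.75% → €2.41885
Paperback novel €18.70: printed books → 0% → €0.00
Basic car wash €24.19: taxable services → 9% → €2.1771
Bottle of merlot €10.03: beer, wine and spirits → 7.25% → €0.727175
Dry cleaning (3 garments) €37.22: taxable services → 9% → €3.3498
Bar stool €135.98: home furniture, under €250.00 → 1.75% → €2.37965
Subtotal = €697.28; unrounded tax = €28.531925 → €28.53; total due = €725.81

€725.81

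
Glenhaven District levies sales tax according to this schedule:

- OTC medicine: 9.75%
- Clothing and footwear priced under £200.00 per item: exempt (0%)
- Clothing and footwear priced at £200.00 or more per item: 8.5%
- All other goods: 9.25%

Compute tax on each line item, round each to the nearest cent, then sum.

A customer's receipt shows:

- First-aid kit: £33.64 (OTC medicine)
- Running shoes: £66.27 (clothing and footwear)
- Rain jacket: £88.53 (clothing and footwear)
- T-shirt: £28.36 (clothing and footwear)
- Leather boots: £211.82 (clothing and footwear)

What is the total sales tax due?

First-aid kit £33.64: OTC medicine → 9.75% → £3.28
Running shoes £66.27: clothing and footwear, under £200.00 → 0% → £0.00
Rain jacket £88.53: clothing and footwear, under £200.00 → 0% → £0.00
T-shirt £28.36: clothing and footwear, under £200.00 → 0% → £0.00
Leather boots £211.82: clothing and footwear, £200.00 or more → 8.5% → £18.00
Total tax = £3.28 + £18.00 = £21.28

£21.28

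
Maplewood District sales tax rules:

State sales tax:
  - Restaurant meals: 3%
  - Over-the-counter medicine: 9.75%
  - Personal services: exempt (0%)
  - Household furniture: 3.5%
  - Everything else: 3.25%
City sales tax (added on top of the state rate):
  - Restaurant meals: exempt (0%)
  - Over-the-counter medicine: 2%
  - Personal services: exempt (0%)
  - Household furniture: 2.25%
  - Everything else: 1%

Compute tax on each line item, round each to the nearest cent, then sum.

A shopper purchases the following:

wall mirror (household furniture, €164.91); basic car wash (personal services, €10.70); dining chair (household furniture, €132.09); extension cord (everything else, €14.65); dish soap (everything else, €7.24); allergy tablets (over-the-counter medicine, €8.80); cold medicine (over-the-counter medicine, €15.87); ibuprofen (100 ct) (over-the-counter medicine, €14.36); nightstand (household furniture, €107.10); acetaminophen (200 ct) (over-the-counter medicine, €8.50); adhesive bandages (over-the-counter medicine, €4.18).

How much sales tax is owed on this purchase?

€30.24

Wall mirror €164.91: household furniture → 3.5% + 2.25% city = 5.75% → €9.48
Basic car wash €10.70: personal services → 0% + 0% city = 0% → €0.00
Dining chair €132.09: household furniture → 3.5% + 2.25% city = 5.75% → €7.60
Extension cord €14.65: everything else → 3.25% + 1% city = 4.25% → €0.62
Dish soap €7.24: everything else → 3.25% + 1% city = 4.25% → €0.31
Allergy tablets €8.80: over-the-counter medicine → 9.75% + 2% city = 11.75% → €1.03
Cold medicine €15.87: over-the-counter medicine → 9.75% + 2% city = 11.75% → €1.86
Ibuprofen (100 ct) €14.36: over-the-counter medicine → 9.75% + 2% city = 11.75% → €1.69
Nightstand €107.10: household furniture → 3.5% + 2.25% city = 5.75% → €6.16
Acetaminophen (200 ct) €8.50: over-the-counter medicine → 9.75% + 2% city = 11.75% → €1.00
Adhesive bandages €4.18: over-the-counter medicine → 9.75% + 2% city = 11.75% → €0.49
Total tax = €9.48 + €7.60 + €0.62 + €0.31 + €1.03 + €1.86 + €1.69 + €6.16 + €1.00 + €0.49 = €30.24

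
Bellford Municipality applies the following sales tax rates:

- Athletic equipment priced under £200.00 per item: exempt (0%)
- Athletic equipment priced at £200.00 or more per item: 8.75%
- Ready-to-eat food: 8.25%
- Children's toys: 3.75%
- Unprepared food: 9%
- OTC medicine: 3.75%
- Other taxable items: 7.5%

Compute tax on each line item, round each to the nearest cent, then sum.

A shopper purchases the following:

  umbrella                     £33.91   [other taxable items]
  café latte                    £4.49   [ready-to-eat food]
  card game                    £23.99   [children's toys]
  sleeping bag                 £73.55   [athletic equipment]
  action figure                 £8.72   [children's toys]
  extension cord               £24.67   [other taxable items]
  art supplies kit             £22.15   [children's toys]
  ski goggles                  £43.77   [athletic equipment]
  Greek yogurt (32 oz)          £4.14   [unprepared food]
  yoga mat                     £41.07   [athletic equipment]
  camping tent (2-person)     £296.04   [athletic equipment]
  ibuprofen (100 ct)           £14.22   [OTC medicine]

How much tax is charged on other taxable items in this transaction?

£4.39

Umbrella £33.91: other taxable items → 7.5% → £2.54
Extension cord £24.67: other taxable items → 7.5% → £1.85
Tax on other taxable items = £2.54 + £1.85 = £4.39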